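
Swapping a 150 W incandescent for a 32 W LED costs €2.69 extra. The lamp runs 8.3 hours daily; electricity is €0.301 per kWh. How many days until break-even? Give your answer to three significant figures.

Power saved = 150 − 32 = 118 W
Daily energy saved = 118 W × 8.3 h = 979.4 Wh = 0.9794 kWh
Daily savings = 0.9794 × €0.301 = €0.2948
Payback = €2.69 / €0.2948 per day = 9.125 days

9.12 days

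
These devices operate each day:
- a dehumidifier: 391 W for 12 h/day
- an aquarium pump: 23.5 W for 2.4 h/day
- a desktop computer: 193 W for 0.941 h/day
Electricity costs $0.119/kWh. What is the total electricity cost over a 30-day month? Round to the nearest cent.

$17.60

dehumidifier: 391 W × 12 h × 30 d = 140,760 Wh = 140.8 kWh
aquarium pump: 23.5 W × 2.4 h × 30 d = 1,692 Wh = 1.692 kWh
desktop computer: 193 W × 0.941 h × 30 d = 5,448 Wh = 5.448 kWh
Total energy = 140.8 + 1.692 + 5.448 = 147.9 kWh
Cost = 147.9 kWh × $0.119 = $17.60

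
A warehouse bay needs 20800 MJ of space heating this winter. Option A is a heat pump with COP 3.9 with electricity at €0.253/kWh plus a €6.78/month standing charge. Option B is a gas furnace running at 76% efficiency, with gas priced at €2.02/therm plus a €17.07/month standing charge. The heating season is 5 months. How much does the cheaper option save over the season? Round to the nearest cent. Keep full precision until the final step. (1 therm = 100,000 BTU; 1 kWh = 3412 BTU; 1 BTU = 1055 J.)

€200.62

Heat load = 20800 MJ = 20,800,000,000 J / 1055 = 19,715,640 BTU
Gas: input = 19,715,640 / 0.76 = 25,941,631 BTU = 259.4 therm → 259.4 × €2.02 = €524.02; + 5 × €17.07 standing = €609.37
Heat pump: 19,715,640 BTU / 3412 = 5,778 kWh heat; / 3.9 = 1,482 kWh in → × €0.253 = €374.85; + 5 × €6.78 standing = €408.75
Difference = |€609.37 − €408.75| = €200.62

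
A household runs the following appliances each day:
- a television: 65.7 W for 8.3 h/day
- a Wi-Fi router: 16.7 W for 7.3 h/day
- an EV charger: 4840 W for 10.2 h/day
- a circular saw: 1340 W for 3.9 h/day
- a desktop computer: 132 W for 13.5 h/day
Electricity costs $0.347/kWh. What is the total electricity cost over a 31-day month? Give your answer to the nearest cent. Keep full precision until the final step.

television: 65.7 W × 8.3 h × 31 d = 16,905 Wh = 16.9 kWh
Wi-Fi router: 16.7 W × 7.3 h × 31 d = 3,779 Wh = 3.779 kWh
EV charger: 4840 W × 10.2 h × 31 d = 1,530,408 Wh = 1,530 kWh
circular saw: 1340 W × 3.9 h × 31 d = 162,006 Wh = 162 kWh
desktop computer: 132 W × 13.5 h × 31 d = 55,242 Wh = 55.24 kWh
Total energy = 16.9 + 3.779 + 1,530 + 162 + 55.24 = 1,768 kWh
Cost = 1,768 kWh × $0.347 = $613.61

$613.61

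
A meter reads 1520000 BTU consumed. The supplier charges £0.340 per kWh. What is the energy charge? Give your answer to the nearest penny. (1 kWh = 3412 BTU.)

1520000 BTU × (0.00029308 kWh/BTU) = 445.5 kWh
Cost = 445.5 kWh × £0.340/kWh = £151.47

£151.47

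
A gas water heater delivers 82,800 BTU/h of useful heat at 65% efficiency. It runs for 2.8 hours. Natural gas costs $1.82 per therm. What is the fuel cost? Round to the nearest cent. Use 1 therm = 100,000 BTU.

$6.49

Heat delivered = 82,800 BTU/h × 2.8 h = 231,840 BTU
Gas input = 231,840 / 0.65 = 356,677 BTU
= 356,677 / 100,000 = 3.567 therm
Cost = 3.567 × $1.82/therm = $6.49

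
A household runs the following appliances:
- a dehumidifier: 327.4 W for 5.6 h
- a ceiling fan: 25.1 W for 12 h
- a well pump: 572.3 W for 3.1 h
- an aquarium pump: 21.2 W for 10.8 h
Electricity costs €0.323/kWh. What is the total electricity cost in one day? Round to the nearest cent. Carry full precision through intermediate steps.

€1.34

dehumidifier: 327.4 W × 5.6 h = 1,833 Wh = 1.833 kWh
ceiling fan: 25.1 W × 12 h = 301 Wh = 0.3012 kWh
well pump: 572.3 W × 3.1 h = 1,774 Wh = 1.774 kWh
aquarium pump: 21.2 W × 10.8 h = 229 Wh = 0.229 kWh
Total energy = 1.833 + 0.3012 + 1.774 + 0.229 = 4.138 kWh
Cost = 4.138 kWh × €0.323 = €1.34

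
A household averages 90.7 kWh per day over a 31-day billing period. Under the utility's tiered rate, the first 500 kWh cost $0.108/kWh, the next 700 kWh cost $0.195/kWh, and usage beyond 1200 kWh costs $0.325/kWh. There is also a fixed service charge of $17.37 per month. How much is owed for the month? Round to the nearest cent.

$731.67

Usage = 90.7 kWh/day × 31 days = 2811.7 kWh
First 500 kWh × $0.108 = $54.00
Next 700 kWh × $0.195 = $136.50
Remaining 1611.7 kWh × $0.325 = $523.80
Energy charge = $714.30; + service $17.37 = $731.67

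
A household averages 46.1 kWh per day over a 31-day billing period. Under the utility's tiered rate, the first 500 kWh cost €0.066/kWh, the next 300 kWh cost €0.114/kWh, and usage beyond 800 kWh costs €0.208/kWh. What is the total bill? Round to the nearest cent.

Usage = 46.1 kWh/day × 31 days = 1429.1 kWh
First 500 kWh × €0.066 = €33.00
Next 300 kWh × €0.114 = €34.20
Remaining 629.1 kWh × €0.208 = €130.85
Total = €198.05

€198.05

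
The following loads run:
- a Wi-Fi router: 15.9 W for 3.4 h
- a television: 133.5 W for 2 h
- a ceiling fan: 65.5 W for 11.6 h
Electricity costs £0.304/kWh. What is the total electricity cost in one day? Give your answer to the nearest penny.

Wi-Fi router: 15.9 W × 3.4 h = 54 Wh = 0.05406 kWh
television: 133.5 W × 2 h = 267 Wh = 0.267 kWh
ceiling fan: 65.5 W × 11.6 h = 760 Wh = 0.7598 kWh
Total energy = 0.05406 + 0.267 + 0.7598 = 1.081 kWh
Cost = 1.081 kWh × £0.304 = £0.33

£0.33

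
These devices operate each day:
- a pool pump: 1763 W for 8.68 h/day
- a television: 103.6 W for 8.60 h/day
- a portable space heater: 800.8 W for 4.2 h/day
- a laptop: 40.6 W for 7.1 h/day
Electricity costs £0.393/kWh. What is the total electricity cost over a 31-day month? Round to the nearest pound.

£242

pool pump: 1763 W × 8.68 h × 31 d = 474,388 Wh = 474.4 kWh
television: 103.6 W × 8.60 h × 31 d = 27,620 Wh = 27.62 kWh
portable space heater: 800.8 W × 4.2 h × 31 d = 104,264 Wh = 104.3 kWh
laptop: 40.6 W × 7.1 h × 31 d = 8,936 Wh = 8.936 kWh
Total energy = 474.4 + 27.62 + 104.3 + 8.936 = 615.2 kWh
Cost = 615.2 kWh × £0.393 = £241.78 ≈ £242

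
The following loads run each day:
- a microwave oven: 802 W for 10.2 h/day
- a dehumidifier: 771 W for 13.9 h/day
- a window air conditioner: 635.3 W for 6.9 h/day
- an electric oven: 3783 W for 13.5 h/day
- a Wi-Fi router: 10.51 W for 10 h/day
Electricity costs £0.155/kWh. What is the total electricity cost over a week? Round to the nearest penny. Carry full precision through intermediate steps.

microwave oven: 802 W × 10.2 h × 7 d = 57,263 Wh = 57.26 kWh
dehumidifier: 771 W × 13.9 h × 7 d = 75,018 Wh = 75.02 kWh
window air conditioner: 635.3 W × 6.9 h × 7 d = 30,685 Wh = 30.68 kWh
electric oven: 3783 W × 13.5 h × 7 d = 357,494 Wh = 357.5 kWh
Wi-Fi router: 10.51 W × 10 h × 7 d = 736 Wh = 0.7357 kWh
Total energy = 57.26 + 75.02 + 30.68 + 357.5 + 0.7357 = 521.2 kWh
Cost = 521.2 kWh × £0.155 = £80.79

£80.79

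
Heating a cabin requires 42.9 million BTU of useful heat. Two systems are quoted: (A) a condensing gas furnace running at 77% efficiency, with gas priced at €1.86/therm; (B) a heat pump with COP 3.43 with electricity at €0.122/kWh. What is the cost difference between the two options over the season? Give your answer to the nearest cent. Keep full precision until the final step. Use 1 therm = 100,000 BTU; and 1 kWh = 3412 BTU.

€589.07

Heat load = 42.9 × 10⁶ BTU = 42,900,000 BTU
Gas: input = 42,900,000 / 0.77 = 55,714,286 BTU = 557.1 therm → 557.1 × €1.86 = €1,036.29
Heat pump: 42,900,000 BTU / 3412 = 12,570 kWh heat; / 3.43 = 3,666 kWh in → × €0.122 = €447.21
Difference = |€1,036.29 − €447.21| = €589.07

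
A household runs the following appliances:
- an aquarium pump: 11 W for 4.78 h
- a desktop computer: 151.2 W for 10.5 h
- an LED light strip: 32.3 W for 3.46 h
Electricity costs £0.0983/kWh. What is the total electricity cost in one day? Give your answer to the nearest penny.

aquarium pump: 11 W × 4.78 h = 53 Wh = 0.05258 kWh
desktop computer: 151.2 W × 10.5 h = 1,588 Wh = 1.588 kWh
LED light strip: 32.3 W × 3.46 h = 112 Wh = 0.1118 kWh
Total energy = 0.05258 + 1.588 + 0.1118 = 1.752 kWh
Cost = 1.752 kWh × £0.0983 = £0.17

£0.17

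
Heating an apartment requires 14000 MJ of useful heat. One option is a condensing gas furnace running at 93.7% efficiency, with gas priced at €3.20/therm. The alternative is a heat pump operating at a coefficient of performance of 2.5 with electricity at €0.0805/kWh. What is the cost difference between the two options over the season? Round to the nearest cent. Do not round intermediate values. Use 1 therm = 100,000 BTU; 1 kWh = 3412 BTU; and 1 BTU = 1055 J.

Heat load = 14000 MJ = 14,000,000,000 J / 1055 = 13,270,142 BTU
Gas: input = 13,270,142 / 0.937 = 14,162,372 BTU = 141.6 therm → 141.6 × €3.20 = €453.20
Heat pump: 13,270,142 BTU / 3412 = 3,889 kWh heat; / 2.5 = 1,556 kWh in → × €0.0805 = €125.23
Difference = |€453.20 − €125.23| = €327.96

€327.96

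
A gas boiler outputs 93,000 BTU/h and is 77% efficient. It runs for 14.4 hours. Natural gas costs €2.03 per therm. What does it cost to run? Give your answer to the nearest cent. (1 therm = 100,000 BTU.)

Heat delivered = 93,000 BTU/h × 14.4 h = 1,339,200 BTU
Gas input = 1,339,200 / 0.77 = 1,739,221 BTU
= 1,739,221 / 100,000 = 17.39 therm
Cost = 17.39 × €2.03/therm = €35.31

€35.31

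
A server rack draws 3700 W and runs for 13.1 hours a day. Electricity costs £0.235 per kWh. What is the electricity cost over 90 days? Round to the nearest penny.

Energy = 3700 W × 13.1 h/day × 90 days = 4,362,300 Wh = 4,362 kWh
Cost = 4,362 kWh × £0.235/kWh = £1,025.14

£1025.14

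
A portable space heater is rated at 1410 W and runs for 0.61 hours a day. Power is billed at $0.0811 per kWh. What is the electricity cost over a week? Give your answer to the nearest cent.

$0.49

Energy = 1410 W × 0.61 h/day × 7 days = 6,021 Wh = 6.021 kWh
Cost = 6.021 kWh × $0.0811/kWh = $0.49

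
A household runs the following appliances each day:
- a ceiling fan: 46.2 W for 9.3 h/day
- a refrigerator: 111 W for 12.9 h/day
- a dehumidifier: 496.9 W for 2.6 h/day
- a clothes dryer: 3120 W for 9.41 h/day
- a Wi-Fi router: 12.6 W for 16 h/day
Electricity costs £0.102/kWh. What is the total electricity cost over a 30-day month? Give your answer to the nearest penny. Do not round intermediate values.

£100.11

ceiling fan: 46.2 W × 9.3 h × 30 d = 12,890 Wh = 12.89 kWh
refrigerator: 111 W × 12.9 h × 30 d = 42,957 Wh = 42.96 kWh
dehumidifier: 496.9 W × 2.6 h × 30 d = 38,758 Wh = 38.76 kWh
clothes dryer: 3120 W × 9.41 h × 30 d = 880,776 Wh = 880.8 kWh
Wi-Fi router: 12.6 W × 16 h × 30 d = 6,048 Wh = 6.048 kWh
Total energy = 12.89 + 42.96 + 38.76 + 880.8 + 6.048 = 981.4 kWh
Cost = 981.4 kWh × £0.102 = £100.11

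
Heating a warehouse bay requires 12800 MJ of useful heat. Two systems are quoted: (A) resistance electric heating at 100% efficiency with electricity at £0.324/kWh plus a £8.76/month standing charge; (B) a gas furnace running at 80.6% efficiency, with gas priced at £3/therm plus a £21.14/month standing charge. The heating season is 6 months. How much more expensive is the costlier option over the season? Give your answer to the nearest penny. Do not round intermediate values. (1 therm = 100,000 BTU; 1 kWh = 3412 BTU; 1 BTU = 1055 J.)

£626.24

Heat load = 12800 MJ = 12,800,000,000 J / 1055 = 12,132,701 BTU
Gas: input = 12,132,701 / 0.806 = 15,052,979 BTU = 150.5 therm → 150.5 × £3 = £451.59; + 6 × £21.14 standing = £578.43
Electric: 12,132,701 BTU / 3412 = 3,556 kWh → × £0.324 = £1,152.11; + 6 × £8.76 standing = £1,204.67
Difference = |£578.43 − £1,204.67| = £626.24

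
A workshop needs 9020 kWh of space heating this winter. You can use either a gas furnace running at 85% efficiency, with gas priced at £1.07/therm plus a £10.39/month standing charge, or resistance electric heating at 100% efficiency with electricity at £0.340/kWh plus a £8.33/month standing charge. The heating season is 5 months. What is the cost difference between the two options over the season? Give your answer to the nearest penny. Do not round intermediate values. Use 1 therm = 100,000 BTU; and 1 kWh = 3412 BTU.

£2669.08

Heat load = 9020 kWh × 3412 = 30,776,240 BTU
Gas: input = 30,776,240 / 0.85 = 36,207,341 BTU = 362.1 therm → 362.1 × £1.07 = £387.42; + 5 × £10.39 standing = £439.37
Electric: 30,776,240 BTU / 3412 = 9,020 kWh → × £0.340 = £3,066.80; + 5 × £8.33 standing = £3,108.45
Difference = |£439.37 − £3,108.45| = £2,669.08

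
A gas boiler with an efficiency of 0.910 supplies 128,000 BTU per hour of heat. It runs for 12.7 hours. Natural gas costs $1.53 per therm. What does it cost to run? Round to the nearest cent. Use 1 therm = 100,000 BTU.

$27.33

Heat delivered = 128,000 BTU/h × 12.7 h = 1,625,600 BTU
Gas input = 1,625,600 / 0.910 = 1,786,374 BTU
= 1,786,374 / 100,000 = 17.86 therm
Cost = 17.86 × $1.53/therm = $27.33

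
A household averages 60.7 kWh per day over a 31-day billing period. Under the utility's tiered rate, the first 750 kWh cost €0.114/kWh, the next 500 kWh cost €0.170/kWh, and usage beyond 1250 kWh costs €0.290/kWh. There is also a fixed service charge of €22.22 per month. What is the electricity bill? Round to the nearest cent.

€375.91

Usage = 60.7 kWh/day × 31 days = 1881.7 kWh
First 750 kWh × €0.114 = €85.50
Next 500 kWh × €0.170 = €85.00
Remaining 631.7 kWh × €0.290 = €183.19
Energy charge = €353.69; + service €22.22 = €375.91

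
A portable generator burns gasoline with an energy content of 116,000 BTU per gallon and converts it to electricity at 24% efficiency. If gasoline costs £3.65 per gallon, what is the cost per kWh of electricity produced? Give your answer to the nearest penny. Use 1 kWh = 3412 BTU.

Electrical output per gallon = 116,000 BTU × 0.24 / 3412 BTU/kWh = 8.159 kWh
Cost per kWh = £3.65 / 8.159 kWh = £0.447

£0.45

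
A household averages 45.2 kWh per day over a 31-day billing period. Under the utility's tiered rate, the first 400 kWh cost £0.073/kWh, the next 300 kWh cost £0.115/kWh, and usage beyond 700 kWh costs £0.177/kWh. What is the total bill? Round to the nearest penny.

Usage = 45.2 kWh/day × 31 days = 1401.2 kWh
First 400 kWh × £0.073 = £29.20
Next 300 kWh × £0.115 = £34.50
Remaining 701.2 kWh × £0.177 = £124.11
Total = £187.81

£187.81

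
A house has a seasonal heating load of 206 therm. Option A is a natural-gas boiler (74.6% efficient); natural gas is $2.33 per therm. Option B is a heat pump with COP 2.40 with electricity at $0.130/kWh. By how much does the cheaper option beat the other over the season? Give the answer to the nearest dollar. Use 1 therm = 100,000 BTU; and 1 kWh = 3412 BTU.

$316

Heat load = 206 therm × 100,000 = 20,600,000 BTU
Gas: input = 20,600,000 / 0.746 = 27,613,941 BTU = 276.1 therm → 276.1 × $2.33 = $643.40
Heat pump: 20,600,000 BTU / 3412 = 6,038 kWh heat; / 2.40 = 2,516 kWh in → × $0.130 = $327.03
Difference = |$643.40 − $327.03| = $316.37 ≈ $316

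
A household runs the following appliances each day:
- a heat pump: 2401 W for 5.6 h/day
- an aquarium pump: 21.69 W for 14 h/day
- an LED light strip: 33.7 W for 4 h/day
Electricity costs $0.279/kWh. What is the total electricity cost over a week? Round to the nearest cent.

$27.12

heat pump: 2401 W × 5.6 h × 7 d = 94,119 Wh = 94.12 kWh
aquarium pump: 21.69 W × 14 h × 7 d = 2,126 Wh = 2.126 kWh
LED light strip: 33.7 W × 4 h × 7 d = 944 Wh = 0.9436 kWh
Total energy = 94.12 + 2.126 + 0.9436 = 97.19 kWh
Cost = 97.19 kWh × $0.279 = $27.12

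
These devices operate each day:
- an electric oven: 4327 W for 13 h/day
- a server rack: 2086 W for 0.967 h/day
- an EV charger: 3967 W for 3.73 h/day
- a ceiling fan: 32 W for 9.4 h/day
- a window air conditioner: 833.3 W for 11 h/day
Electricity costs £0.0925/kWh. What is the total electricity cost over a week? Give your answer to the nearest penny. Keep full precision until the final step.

electric oven: 4327 W × 13 h × 7 d = 393,757 Wh = 393.8 kWh
server rack: 2086 W × 0.967 h × 7 d = 14,120 Wh = 14.12 kWh
EV charger: 3967 W × 3.73 h × 7 d = 103,578 Wh = 103.6 kWh
ceiling fan: 32 W × 9.4 h × 7 d = 2,106 Wh = 2.106 kWh
window air conditioner: 833.3 W × 11 h × 7 d = 64,164 Wh = 64.16 kWh
Total energy = 393.8 + 14.12 + 103.6 + 2.106 + 64.16 = 577.7 kWh
Cost = 577.7 kWh × £0.0925 = £53.44

£53.44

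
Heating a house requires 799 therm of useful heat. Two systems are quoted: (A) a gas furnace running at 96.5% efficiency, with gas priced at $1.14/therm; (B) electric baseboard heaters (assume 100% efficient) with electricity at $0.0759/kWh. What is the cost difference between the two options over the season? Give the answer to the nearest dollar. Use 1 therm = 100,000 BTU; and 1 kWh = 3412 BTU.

$833

Heat load = 799 therm × 100,000 = 79,900,000 BTU
Gas: input = 79,900,000 / 0.965 = 82,797,927 BTU = 828 therm → 828 × $1.14 = $943.90
Electric: 79,900,000 BTU / 3412 = 23,420 kWh → × $0.0759 = $1,777.38
Difference = |$943.90 − $1,777.38| = $833.48 ≈ $833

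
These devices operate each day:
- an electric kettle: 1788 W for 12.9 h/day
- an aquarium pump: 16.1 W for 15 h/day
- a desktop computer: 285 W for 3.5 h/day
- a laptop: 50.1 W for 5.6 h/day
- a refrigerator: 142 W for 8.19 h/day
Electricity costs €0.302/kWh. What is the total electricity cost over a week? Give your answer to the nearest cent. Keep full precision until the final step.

€54.43

electric kettle: 1788 W × 12.9 h × 7 d = 161,456 Wh = 161.5 kWh
aquarium pump: 16.1 W × 15 h × 7 d = 1,691 Wh = 1.691 kWh
desktop computer: 285 W × 3.5 h × 7 d = 6,982 Wh = 6.982 kWh
laptop: 50.1 W × 5.6 h × 7 d = 1,964 Wh = 1.964 kWh
refrigerator: 142 W × 8.19 h × 7 d = 8,141 Wh = 8.141 kWh
Total energy = 161.5 + 1.691 + 6.982 + 1.964 + 8.141 = 180.2 kWh
Cost = 180.2 kWh × €0.302 = €54.43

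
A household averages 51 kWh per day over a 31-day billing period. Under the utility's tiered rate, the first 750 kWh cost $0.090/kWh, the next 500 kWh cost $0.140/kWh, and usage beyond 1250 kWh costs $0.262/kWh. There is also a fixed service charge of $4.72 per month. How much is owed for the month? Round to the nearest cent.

Usage = 51 kWh/day × 31 days = 1581 kWh
First 750 kWh × $0.090 = $67.50
Next 500 kWh × $0.140 = $70.00
Remaining 331 kWh × $0.262 = $86.72
Energy charge = $224.22; + service $4.72 = $228.94

$228.94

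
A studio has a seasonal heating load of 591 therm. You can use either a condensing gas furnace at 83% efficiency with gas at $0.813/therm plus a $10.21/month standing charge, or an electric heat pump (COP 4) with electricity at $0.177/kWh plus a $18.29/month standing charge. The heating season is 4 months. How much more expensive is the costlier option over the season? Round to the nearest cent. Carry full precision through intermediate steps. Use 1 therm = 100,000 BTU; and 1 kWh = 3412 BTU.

Heat load = 591 therm × 100,000 = 59,100,000 BTU
Gas: input = 59,100,000 / 0.83 = 71,204,819 BTU = 712 therm → 712 × $0.813 = $578.90; + 4 × $10.21 standing = $619.74
Heat pump: 59,100,000 BTU / 3412 = 17,320 kWh heat; / 4 = 4,330 kWh in → × $0.177 = $766.46; + 4 × $18.29 standing = $839.62
Difference = |$619.74 − $839.62| = $219.89

$219.89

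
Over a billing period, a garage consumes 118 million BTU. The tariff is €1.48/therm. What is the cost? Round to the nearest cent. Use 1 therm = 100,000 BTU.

€1746.40

118 million BTU × (10 therm/million BTU) = 1,180 therm
Cost = 1,180 therm × €1.48/therm = €1,746.40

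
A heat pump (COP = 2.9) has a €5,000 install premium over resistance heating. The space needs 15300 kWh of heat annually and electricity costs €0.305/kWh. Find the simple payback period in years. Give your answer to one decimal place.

1.6 years

Resistance: 15300 kWh × €0.305 = €4,666.50/yr
Heat pump: 15300 / 2.9 = 5276 kWh in → × €0.305 = €1,609.14/yr
Annual savings = €3,057.36
Payback = €5,000 / €3,057.36 = 1.64 years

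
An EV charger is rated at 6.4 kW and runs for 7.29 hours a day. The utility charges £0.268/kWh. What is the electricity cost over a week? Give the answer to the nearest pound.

Energy = 6400 W × 7.29 h/day × 7 days = 326,592 Wh = 326.6 kWh
Cost = 326.6 kWh × £0.268/kWh = £87.53 ≈ £88

£88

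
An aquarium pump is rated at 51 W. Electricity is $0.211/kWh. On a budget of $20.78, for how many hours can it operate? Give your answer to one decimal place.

Energy budget = $20.78 / $0.211 per kWh = 98.48 kWh = 98,483 Wh
Runtime = 98,483 Wh / 51 W = 1,931 h

1931.0 h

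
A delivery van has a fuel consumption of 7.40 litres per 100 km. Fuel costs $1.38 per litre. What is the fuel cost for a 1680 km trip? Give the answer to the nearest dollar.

Fuel = 7.40 L/100 km × 1680 km / 100 = 124.3 L
Cost = 124.3 L × $1.38/L = $171.56 ≈ $172

$172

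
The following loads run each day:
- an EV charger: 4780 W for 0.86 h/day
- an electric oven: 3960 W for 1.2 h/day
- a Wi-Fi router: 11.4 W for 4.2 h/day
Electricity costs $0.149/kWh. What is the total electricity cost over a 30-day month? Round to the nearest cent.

$39.83

EV charger: 4780 W × 0.86 h × 30 d = 123,324 Wh = 123.3 kWh
electric oven: 3960 W × 1.2 h × 30 d = 142,560 Wh = 142.6 kWh
Wi-Fi router: 11.4 W × 4.2 h × 30 d = 1,436 Wh = 1.436 kWh
Total energy = 123.3 + 142.6 + 1.436 = 267.3 kWh
Cost = 267.3 kWh × $0.149 = $39.83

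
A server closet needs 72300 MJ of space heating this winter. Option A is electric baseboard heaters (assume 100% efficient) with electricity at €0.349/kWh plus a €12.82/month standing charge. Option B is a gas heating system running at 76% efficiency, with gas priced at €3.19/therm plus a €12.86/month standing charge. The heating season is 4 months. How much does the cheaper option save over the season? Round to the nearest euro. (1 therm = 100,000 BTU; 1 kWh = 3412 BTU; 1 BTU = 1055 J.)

Heat load = 72300 MJ = 72,300,000,000 J / 1055 = 68,530,806 BTU
Gas: input = 68,530,806 / 0.76 = 90,172,113 BTU = 901.7 therm → 901.7 × €3.19 = €2,876.49; + 4 × €12.86 standing = €2,927.93
Electric: 68,530,806 BTU / 3412 = 20,090 kWh → × €0.349 = €7,009.75; + 4 × €12.82 standing = €7,061.03
Difference = |€2,927.93 − €7,061.03| = €4,133.09 ≈ €4133

€4133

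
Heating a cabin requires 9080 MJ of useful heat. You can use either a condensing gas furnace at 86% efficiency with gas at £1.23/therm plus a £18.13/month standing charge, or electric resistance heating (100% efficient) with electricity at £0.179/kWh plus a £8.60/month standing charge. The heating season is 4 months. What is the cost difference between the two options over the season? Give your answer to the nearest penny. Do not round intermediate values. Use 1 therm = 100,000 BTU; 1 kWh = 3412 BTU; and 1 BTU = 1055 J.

Heat load = 9080 MJ = 9,080,000,000 J / 1055 = 8,606,635 BTU
Gas: input = 8,606,635 / 0.86 = 10,007,715 BTU = 100.1 therm → 100.1 × £1.23 = £123.09; + 4 × £18.13 standing = £195.61
Electric: 8,606,635 BTU / 3412 = 2,522 kWh → × £0.179 = £451.52; + 4 × £8.60 standing = £485.92
Difference = |£195.61 − £485.92| = £290.31

£290.31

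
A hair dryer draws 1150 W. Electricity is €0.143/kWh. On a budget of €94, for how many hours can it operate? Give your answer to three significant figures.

Energy budget = €94 / €0.143 per kWh = 657.3 kWh = 657,343 Wh
Runtime = 657,343 Wh / 1150 W = 571.6 h

572 h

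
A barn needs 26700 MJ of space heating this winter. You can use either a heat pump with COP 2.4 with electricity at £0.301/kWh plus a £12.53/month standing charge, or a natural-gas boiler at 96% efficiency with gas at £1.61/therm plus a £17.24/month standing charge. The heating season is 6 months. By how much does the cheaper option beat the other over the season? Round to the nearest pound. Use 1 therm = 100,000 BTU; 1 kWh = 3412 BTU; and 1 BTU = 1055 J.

£478

Heat load = 26700 MJ = 26,700,000,000 J / 1055 = 25,308,057 BTU
Gas: input = 25,308,057 / 0.96 = 26,362,559 BTU = 263.6 therm → 263.6 × £1.61 = £424.44; + 6 × £17.24 standing = £527.88
Heat pump: 25,308,057 BTU / 3412 = 7,417 kWh heat; / 2.4 = 3,091 kWh in → × £0.301 = £930.26; + 6 × £12.53 standing = £1,005.44
Difference = |£527.88 − £1,005.44| = £477.56 ≈ £478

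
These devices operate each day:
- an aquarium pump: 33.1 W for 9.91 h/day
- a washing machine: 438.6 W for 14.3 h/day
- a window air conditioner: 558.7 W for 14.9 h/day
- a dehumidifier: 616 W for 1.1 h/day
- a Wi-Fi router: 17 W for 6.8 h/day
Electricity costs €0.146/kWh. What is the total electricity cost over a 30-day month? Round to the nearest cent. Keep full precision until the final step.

€68.84

aquarium pump: 33.1 W × 9.91 h × 30 d = 9,841 Wh = 9.841 kWh
washing machine: 438.6 W × 14.3 h × 30 d = 188,159 Wh = 188.2 kWh
window air conditioner: 558.7 W × 14.9 h × 30 d = 249,739 Wh = 249.7 kWh
dehumidifier: 616 W × 1.1 h × 30 d = 20,328 Wh = 20.33 kWh
Wi-Fi router: 17 W × 6.8 h × 30 d = 3,468 Wh = 3.468 kWh
Total energy = 9.841 + 188.2 + 249.7 + 20.33 + 3.468 = 471.5 kWh
Cost = 471.5 kWh × €0.146 = €68.84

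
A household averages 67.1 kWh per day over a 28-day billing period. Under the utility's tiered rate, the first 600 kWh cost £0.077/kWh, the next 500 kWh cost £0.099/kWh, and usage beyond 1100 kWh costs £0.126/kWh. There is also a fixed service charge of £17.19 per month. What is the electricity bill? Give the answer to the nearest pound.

Usage = 67.1 kWh/day × 28 days = 1878.8 kWh
First 600 kWh × £0.077 = £46.20
Next 500 kWh × £0.099 = £49.50
Remaining 778.8 kWh × £0.126 = £98.13
Energy charge = £193.83; + service £17.19 = £211.02 ≈ £211

£211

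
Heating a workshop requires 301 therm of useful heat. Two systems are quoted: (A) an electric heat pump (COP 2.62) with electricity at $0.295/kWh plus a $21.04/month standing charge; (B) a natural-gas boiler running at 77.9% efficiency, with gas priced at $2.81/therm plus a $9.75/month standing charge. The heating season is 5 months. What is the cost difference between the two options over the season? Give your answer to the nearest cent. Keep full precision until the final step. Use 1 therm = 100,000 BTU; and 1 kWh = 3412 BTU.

Heat load = 301 therm × 100,000 = 30,100,000 BTU
Gas: input = 30,100,000 / 0.779 = 38,639,281 BTU = 386.4 therm → 386.4 × $2.81 = $1,085.76; + 5 × $9.75 standing = $1,134.51
Heat pump: 30,100,000 BTU / 3412 = 8,822 kWh heat; / 2.62 = 3,367 kWh in → × $0.295 = $993.29; + 5 × $21.04 standing = $1,098.49
Difference = |$1,134.51 − $1,098.49| = $36.02

$36.02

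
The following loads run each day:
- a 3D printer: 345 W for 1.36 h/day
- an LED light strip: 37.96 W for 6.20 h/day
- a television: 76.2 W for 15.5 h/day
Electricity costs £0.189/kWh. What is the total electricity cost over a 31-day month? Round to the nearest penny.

£11.05

3D printer: 345 W × 1.36 h × 31 d = 14,545 Wh = 14.55 kWh
LED light strip: 37.96 W × 6.20 h × 31 d = 7,296 Wh = 7.296 kWh
television: 76.2 W × 15.5 h × 31 d = 36,614 Wh = 36.61 kWh
Total energy = 14.55 + 7.296 + 36.61 = 58.46 kWh
Cost = 58.46 kWh × £0.189 = £11.05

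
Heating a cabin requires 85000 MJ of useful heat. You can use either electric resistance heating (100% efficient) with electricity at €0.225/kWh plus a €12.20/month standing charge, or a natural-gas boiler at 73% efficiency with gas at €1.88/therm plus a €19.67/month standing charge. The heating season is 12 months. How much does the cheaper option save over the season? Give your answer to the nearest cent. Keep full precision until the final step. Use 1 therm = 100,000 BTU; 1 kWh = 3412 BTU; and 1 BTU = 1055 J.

Heat load = 85000 MJ = 85,000,000,000 J / 1055 = 80,568,720 BTU
Gas: input = 80,568,720 / 0.73 = 110,368,110 BTU = 1,104 therm → 1,104 × €1.88 = €2,074.92; + 12 × €19.67 standing = €2,310.96
Electric: 80,568,720 BTU / 3412 = 23,610 kWh → × €0.225 = €5,313.00; + 12 × €12.20 standing = €5,459.40
Difference = |€2,310.96 − €5,459.40| = €3,148.44

€3148.44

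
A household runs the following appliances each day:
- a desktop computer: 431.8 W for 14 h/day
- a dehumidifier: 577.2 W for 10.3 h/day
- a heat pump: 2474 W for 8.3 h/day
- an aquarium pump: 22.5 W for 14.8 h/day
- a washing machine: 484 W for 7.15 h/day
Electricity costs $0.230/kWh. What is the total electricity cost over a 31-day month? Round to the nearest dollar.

$259

desktop computer: 431.8 W × 14 h × 31 d = 187,401 Wh = 187.4 kWh
dehumidifier: 577.2 W × 10.3 h × 31 d = 184,300 Wh = 184.3 kWh
heat pump: 2474 W × 8.3 h × 31 d = 636,560 Wh = 636.6 kWh
aquarium pump: 22.5 W × 14.8 h × 31 d = 10,323 Wh = 10.32 kWh
washing machine: 484 W × 7.15 h × 31 d = 107,279 Wh = 107.3 kWh
Total energy = 187.4 + 184.3 + 636.6 + 10.32 + 107.3 = 1,126 kWh
Cost = 1,126 kWh × $0.230 = $258.95 ≈ $259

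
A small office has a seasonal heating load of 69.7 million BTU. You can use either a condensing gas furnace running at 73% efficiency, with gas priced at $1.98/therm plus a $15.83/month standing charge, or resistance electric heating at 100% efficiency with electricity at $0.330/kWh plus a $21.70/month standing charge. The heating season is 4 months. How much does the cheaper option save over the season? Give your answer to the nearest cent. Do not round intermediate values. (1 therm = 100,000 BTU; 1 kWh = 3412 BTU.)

$4874.19

Heat load = 69.7 × 10⁶ BTU = 69,700,000 BTU
Gas: input = 69,700,000 / 0.730 = 95,479,452 BTU = 954.8 therm → 954.8 × $1.98 = $1,890.49; + 4 × $15.83 standing = $1,953.81
Electric: 69,700,000 BTU / 3412 = 20,430 kWh → × $0.330 = $6,741.21; + 4 × $21.70 standing = $6,828.01
Difference = |$1,953.81 − $6,828.01| = $4,874.19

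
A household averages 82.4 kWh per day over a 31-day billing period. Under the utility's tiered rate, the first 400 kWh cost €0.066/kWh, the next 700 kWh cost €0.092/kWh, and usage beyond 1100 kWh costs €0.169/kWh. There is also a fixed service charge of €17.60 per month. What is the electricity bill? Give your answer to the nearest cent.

Usage = 82.4 kWh/day × 31 days = 2554.4 kWh
First 400 kWh × €0.066 = €26.40
Next 700 kWh × €0.092 = €64.40
Remaining 1454.4 kWh × €0.169 = €245.79
Energy charge = €336.59; + service €17.60 = €354.19

€354.19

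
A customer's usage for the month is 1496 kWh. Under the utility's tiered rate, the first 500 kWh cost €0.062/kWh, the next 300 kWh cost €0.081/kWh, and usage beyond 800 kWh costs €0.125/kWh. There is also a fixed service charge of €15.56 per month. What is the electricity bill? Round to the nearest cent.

€157.86

First 500 kWh × €0.062 = €31.00
Next 300 kWh × €0.081 = €24.30
Remaining 696 kWh × €0.125 = €87.00
Energy charge = €142.30; + service €15.56 = €157.86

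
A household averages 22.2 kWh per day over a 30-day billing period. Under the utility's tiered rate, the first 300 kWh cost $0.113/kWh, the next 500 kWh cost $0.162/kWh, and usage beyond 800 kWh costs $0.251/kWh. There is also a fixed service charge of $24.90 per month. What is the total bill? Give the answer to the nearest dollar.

Usage = 22.2 kWh/day × 30 days = 666 kWh
First 300 kWh × $0.113 = $33.90
Next 366 kWh × $0.162 = $59.29
Remaining tier: 0 kWh (not reached)
Energy charge = $93.19; + service $24.90 = $118.09 ≈ $118

$118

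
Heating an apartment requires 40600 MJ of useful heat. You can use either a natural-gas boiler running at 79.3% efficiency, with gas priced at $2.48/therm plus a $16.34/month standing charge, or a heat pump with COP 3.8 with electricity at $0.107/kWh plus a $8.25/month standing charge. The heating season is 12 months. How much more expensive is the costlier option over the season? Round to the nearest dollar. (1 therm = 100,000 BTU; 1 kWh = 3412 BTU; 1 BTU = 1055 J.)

$983

Heat load = 40600 MJ = 40,600,000,000 J / 1055 = 38,483,412 BTU
Gas: input = 38,483,412 / 0.793 = 48,528,893 BTU = 485.3 therm → 485.3 × $2.48 = $1,203.52; + 12 × $16.34 standing = $1,399.60
Heat pump: 38,483,412 BTU / 3412 = 11,280 kWh heat; / 3.8 = 2,968 kWh in → × $0.107 = $317.59; + 12 × $8.25 standing = $416.59
Difference = |$1,399.60 − $416.59| = $983.01 ≈ $983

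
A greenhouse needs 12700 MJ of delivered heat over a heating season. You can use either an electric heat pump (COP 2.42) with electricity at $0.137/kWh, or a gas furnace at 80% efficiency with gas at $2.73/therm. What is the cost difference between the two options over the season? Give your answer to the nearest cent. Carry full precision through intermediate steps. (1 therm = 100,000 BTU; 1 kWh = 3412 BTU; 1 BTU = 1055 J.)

Heat load = 12700 MJ = 12,700,000,000 J / 1055 = 12,037,915 BTU
Gas: input = 12,037,915 / 0.80 = 15,047,393 BTU = 150.5 therm → 150.5 × $2.73 = $410.79
Heat pump: 12,037,915 BTU / 3412 = 3,528 kWh heat; / 2.42 = 1,458 kWh in → × $0.137 = $199.73
Difference = |$410.79 − $199.73| = $211.06

$211.06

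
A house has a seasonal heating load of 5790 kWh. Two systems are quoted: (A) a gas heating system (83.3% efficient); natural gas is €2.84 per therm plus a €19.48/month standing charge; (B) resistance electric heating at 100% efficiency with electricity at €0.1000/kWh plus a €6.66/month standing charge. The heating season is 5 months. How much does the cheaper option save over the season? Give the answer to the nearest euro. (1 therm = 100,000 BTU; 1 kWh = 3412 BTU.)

Heat load = 5790 kWh × 3412 = 19,755,480 BTU
Gas: input = 19,755,480 / 0.833 = 23,716,062 BTU = 237.2 therm → 237.2 × €2.84 = €673.54; + 5 × €19.48 standing = €770.94
Electric: 19,755,480 BTU / 3412 = 5,790 kWh → × €0.1000 = €579.00; + 5 × €6.66 standing = €612.30
Difference = |€770.94 − €612.30| = €158.64 ≈ €159

€159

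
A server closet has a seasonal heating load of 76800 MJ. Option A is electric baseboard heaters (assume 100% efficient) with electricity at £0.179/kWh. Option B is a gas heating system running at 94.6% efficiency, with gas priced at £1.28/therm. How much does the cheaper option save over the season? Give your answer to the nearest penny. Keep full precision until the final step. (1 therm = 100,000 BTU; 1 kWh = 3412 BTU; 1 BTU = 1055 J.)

£2834.05

Heat load = 76800 MJ = 76,800,000,000 J / 1055 = 72,796,209 BTU
Gas: input = 72,796,209 / 0.946 = 76,951,595 BTU = 769.5 therm → 769.5 × £1.28 = £984.98
Electric: 72,796,209 BTU / 3412 = 21,340 kWh → × £0.179 = £3,819.03
Difference = |£984.98 − £3,819.03| = £2,834.05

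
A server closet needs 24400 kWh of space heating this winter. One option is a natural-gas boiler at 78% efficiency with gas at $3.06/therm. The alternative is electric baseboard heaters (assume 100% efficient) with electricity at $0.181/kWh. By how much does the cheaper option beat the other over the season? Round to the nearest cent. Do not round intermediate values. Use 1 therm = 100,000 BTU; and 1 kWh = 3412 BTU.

Heat load = 24400 kWh × 3412 = 83,252,800 BTU
Gas: input = 83,252,800 / 0.78 = 106,734,359 BTU = 1,067 therm → 1,067 × $3.06 = $3,266.07
Electric: 83,252,800 BTU / 3412 = 24,400 kWh → × $0.181 = $4,416.40
Difference = |$3,266.07 − $4,416.40| = $1,150.33

$1150.33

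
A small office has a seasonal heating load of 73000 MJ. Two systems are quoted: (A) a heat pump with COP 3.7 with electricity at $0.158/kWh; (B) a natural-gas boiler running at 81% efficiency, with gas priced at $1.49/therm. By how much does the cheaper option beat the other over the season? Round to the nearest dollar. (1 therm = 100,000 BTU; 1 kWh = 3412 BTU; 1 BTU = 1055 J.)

Heat load = 73000 MJ = 73,000,000,000 J / 1055 = 69,194,313 BTU
Gas: input = 69,194,313 / 0.81 = 85,425,078 BTU = 854.3 therm → 854.3 × $1.49 = $1,272.83
Heat pump: 69,194,313 BTU / 3412 = 20,280 kWh heat; / 3.7 = 5,481 kWh in → × $0.158 = $866.00
Difference = |$1,272.83 − $866.00| = $406.84 ≈ $407

$407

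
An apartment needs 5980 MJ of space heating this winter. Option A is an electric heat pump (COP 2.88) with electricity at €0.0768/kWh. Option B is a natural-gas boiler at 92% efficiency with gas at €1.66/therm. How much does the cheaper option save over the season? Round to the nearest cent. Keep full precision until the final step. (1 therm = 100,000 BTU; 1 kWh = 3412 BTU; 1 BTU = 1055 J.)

Heat load = 5980 MJ = 5,980,000,000 J / 1055 = 5,668,246 BTU
Gas: input = 5,668,246 / 0.92 = 6,161,137 BTU = 61.61 therm → 61.61 × €1.66 = €102.27
Heat pump: 5,668,246 BTU / 3412 = 1,661 kWh heat; / 2.88 = 576.8 kWh in → × €0.0768 = €44.30
Difference = |€102.27 − €44.30| = €57.97

€57.97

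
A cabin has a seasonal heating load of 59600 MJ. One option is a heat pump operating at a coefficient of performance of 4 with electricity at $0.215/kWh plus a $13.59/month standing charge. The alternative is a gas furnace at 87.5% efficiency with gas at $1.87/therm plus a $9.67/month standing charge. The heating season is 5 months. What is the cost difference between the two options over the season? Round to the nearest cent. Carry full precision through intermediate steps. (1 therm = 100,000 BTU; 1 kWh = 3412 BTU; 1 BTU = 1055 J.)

$297.79

Heat load = 59600 MJ = 59,600,000,000 J / 1055 = 56,492,891 BTU
Gas: input = 56,492,891 / 0.875 = 64,563,304 BTU = 645.6 therm → 645.6 × $1.87 = $1,207.33; + 5 × $9.67 standing = $1,255.68
Heat pump: 56,492,891 BTU / 3412 = 16,560 kWh heat; / 4 = 4,139 kWh in → × $0.215 = $889.95; + 5 × $13.59 standing = $957.90
Difference = |$1,255.68 − $957.90| = $297.79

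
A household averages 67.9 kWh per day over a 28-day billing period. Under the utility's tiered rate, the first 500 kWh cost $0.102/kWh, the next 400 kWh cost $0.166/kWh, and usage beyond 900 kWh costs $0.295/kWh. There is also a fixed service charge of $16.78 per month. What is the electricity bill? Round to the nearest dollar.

Usage = 67.9 kWh/day × 28 days = 1901.2 kWh
First 500 kWh × $0.102 = $51.00
Next 400 kWh × $0.166 = $66.40
Remaining 1001.2 kWh × $0.295 = $295.35
Energy charge = $412.75; + service $16.78 = $429.53 ≈ $430

$430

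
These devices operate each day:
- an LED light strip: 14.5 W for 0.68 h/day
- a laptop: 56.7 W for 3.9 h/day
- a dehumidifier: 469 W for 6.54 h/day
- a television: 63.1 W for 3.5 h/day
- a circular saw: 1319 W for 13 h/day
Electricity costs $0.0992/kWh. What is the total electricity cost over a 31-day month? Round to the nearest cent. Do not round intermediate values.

LED light strip: 14.5 W × 0.68 h × 31 d = 306 Wh = 0.3057 kWh
laptop: 56.7 W × 3.9 h × 31 d = 6,855 Wh = 6.855 kWh
dehumidifier: 469 W × 6.54 h × 31 d = 95,085 Wh = 95.09 kWh
television: 63.1 W × 3.5 h × 31 d = 6,846 Wh = 6.846 kWh
circular saw: 1319 W × 13 h × 31 d = 531,557 Wh = 531.6 kWh
Total energy = 0.3057 + 6.855 + 95.09 + 6.846 + 531.6 = 640.6 kWh
Cost = 640.6 kWh × $0.0992 = $63.55

$63.55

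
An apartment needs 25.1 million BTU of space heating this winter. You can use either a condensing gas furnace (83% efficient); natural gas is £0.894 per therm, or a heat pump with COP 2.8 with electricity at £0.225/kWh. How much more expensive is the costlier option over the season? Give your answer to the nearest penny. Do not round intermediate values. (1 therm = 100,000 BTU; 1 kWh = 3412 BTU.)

£320.78

Heat load = 25.1 × 10⁶ BTU = 25,100,000 BTU
Gas: input = 25,100,000 / 0.83 = 30,240,964 BTU = 302.4 therm → 302.4 × £0.894 = £270.35
Heat pump: 25,100,000 BTU / 3412 = 7,356 kWh heat; / 2.8 = 2,627 kWh in → × £0.225 = £591.14
Difference = |£270.35 − £591.14| = £320.78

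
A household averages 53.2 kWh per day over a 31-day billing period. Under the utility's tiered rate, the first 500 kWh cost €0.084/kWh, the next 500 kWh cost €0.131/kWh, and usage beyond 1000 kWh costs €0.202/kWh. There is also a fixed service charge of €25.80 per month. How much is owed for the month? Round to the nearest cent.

Usage = 53.2 kWh/day × 31 days = 1649.2 kWh
First 500 kWh × €0.084 = €42.00
Next 500 kWh × €0.131 = €65.50
Remaining 649.2 kWh × €0.202 = €131.14
Energy charge = €238.64; + service €25.80 = €264.44

€264.44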